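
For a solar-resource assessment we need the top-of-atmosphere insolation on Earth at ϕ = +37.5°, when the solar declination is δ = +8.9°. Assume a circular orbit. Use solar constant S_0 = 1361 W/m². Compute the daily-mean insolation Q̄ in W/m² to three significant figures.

Q̄ ≈ 406 W/m²

cos h₀ = −tan(+37.5°) tan(+8.900°) = -0.1202, h₀ = 1.6912 rad.
Bracket: h₀ sin ϕ sin δ + cos ϕ cos δ sin h₀ = 1.6912×0.60876×0.15471 + 0.79335×0.98796×0.99275 = 0.159279 + 0.778116 = 0.937395.
Q̄ = (S_0/π) × [bracket] = (1361/π) × 0.937395 = 406.1 W/m².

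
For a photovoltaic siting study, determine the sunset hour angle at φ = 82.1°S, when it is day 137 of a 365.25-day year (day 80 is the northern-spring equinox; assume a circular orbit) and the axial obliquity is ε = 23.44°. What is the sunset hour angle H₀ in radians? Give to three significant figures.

H₀ = 0.00 rad

Solar longitude: λ_s = 360° × (137 − 80)/365.25 = 56.181°.
sin δ = sin 23.44° × sin 56.181° = 0.33048, so δ = +19.298°.
cos H₀ = −tan φ · tan δ = 2.5234 ≥ 1, so the Sun never rises (polar night) and H₀ = 0.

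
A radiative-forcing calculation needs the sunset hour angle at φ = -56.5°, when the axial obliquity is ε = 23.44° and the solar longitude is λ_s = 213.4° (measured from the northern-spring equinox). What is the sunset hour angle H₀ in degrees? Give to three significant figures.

Solar declination: sin δ = sin ε · sin λ_s = sin 23.44° × sin 213.4° = -0.21897, so δ = -12.649°.
cos H₀ = −tan φ · tan δ = −tan(-56.5°) × tan(-12.649°) = -0.3391, so H₀ = 1.9167 rad = 109.82°.

H₀ = 110°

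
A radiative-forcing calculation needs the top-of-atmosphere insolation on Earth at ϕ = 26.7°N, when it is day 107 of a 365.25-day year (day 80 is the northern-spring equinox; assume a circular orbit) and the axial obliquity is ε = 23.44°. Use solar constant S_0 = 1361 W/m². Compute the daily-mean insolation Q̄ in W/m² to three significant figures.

Solar longitude: L_s = 360° × (107 − 80)/365.25 = 26.612°.
sin δ = sin 23.44° × sin 26.612° = 0.17819, so δ = +10.264°.
cos h₀ = −tan(+26.7°) tan(+10.264°) = -0.0911, h₀ = 1.6620 rad.
Bracket: h₀ sin ϕ sin δ + cos ϕ cos δ sin h₀ = 1.6620×0.44932×0.17819 + 0.89337×0.98400×0.99584 = 0.133067 + 0.875419 = 1.008486.
Q̄ = (S_0/π) × [bracket] = (1361/π) × 1.008486 = 436.9 W/m².

Q̄ ≈ 437 W/m²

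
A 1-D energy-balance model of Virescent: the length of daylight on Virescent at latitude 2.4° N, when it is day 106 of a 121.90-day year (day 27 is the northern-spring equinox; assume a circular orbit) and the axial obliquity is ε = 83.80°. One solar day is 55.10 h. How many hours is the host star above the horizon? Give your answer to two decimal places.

Solar longitude: λ_s = 360° × (106 − 27)/121.90 = 233.306°.
sin δ = sin 83.80° × sin 233.306° = -0.79715, so δ = -52.859°.
cos H₀ = −tan φ · tan δ = −tan(+2.4°) × tan(-52.859°) = 0.0553, so H₀ = 1.5154 rad = 86.83°.
Daylight = 2H₀/(2π) × 55.10 h = (1.5154/π) × 55.10 = 26.58 h.

26.58 h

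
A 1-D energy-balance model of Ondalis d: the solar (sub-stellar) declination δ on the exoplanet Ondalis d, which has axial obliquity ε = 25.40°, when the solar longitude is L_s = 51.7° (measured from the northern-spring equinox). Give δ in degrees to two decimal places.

sin δ = sin ε · sin L_s = sin 25.40° × sin 51.7° = 0.336618.
δ = arcsin(0.336618) = +19.67°.

δ = +19.67°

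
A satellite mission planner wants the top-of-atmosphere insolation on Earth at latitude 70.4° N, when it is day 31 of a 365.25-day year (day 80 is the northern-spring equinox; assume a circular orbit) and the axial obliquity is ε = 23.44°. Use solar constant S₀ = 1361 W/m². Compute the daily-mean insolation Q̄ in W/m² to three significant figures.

Solar longitude: λ_s = 360° × (31 − 80)/365.25 = -48.296°, i.e. -48.296° + 360° = 311.704°.
sin δ = sin 23.44° × sin 311.704° = -0.29698, so δ = -17.277°.
cos H₀ = −tan(+70.4°) tan(-17.277°) = 0.8734, H₀ = 0.5086 rad.
Bracket: H₀ sin φ sin δ + cos φ cos δ sin H₀ = 0.5086×0.94206×-0.29698 + 0.33545×0.95488×0.48694 = -0.142293 + 0.155974 = 0.013681.
Q̄ = (S₀/π) × [bracket] = (1361/π) × 0.013681 = 5.927 W/m².

Q̄ ≈ 5.93 W/m²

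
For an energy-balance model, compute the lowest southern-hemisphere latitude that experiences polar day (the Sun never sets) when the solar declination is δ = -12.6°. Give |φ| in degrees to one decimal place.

|φ| = 77.4°

Polar day requires cos H₀ = −tan φ tan δ ≤ −1, i.e. tan φ tan δ ≥ 1.
The boundary is |tan φ| · |tan δ| = 1, so |φ| = 90° − |δ| = 90° − 12.6° = 77.4° in the southern hemisphere.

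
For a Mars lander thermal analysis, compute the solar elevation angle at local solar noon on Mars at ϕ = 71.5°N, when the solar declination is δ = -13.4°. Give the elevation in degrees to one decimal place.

At local noon the hour angle is zero, so the zenith angle equals |ϕ − δ| = |+71.5° − (-13.400°)| = 84.900°.
Elevation = 90° − 84.900° = 5.1°.

5.1°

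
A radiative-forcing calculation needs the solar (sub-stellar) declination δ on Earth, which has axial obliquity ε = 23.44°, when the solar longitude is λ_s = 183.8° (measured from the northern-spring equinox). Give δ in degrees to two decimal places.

δ = -1.51°

sin δ = sin ε · sin λ_s = sin 23.44° × sin 183.8° = -0.026363.
δ = arcsin(-0.026363) = -1.51°.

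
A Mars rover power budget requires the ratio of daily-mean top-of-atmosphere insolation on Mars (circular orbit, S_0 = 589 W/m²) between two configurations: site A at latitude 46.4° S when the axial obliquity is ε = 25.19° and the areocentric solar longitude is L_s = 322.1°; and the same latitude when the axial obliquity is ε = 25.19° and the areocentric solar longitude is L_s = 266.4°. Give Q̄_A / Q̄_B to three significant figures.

Q̄_A / Q̄_B ≈ 0.836

— Configuration A (ϕ=-46.4°):
sin δ = sin 25.19° × sin 322.1° = -0.26145, so δ = -15.156°.
cos h₀ = −tan(-46.4°) tan(-15.156°) = -0.2844, h₀ = 1.8592 rad.
Bracket: h₀ sin ϕ sin δ + cos ϕ cos δ sin h₀ = 1.8592×-0.72417×-0.26145 + 0.68962×0.96522×0.95869 = 0.352010 + 0.638138 = 0.990148.
Q̄ = (S_0/π) × [bracket] = (589/π) × 0.990148 = 185.64 W/m².
— Configuration B (ϕ=-46.4°):
sin δ = sin 25.19° × sin 266.4° = -0.42478, so δ = -25.137°.
cos h₀ = −tan(-46.4°) tan(-25.137°) = -0.4927, h₀ = 2.0860 rad.
Bracket: h₀ sin ϕ sin δ + cos ϕ cos δ sin h₀ = 2.0860×-0.72417×-0.42478 + 0.68962×0.90530×0.87018 = 0.641681 + 0.543265 = 1.184946.
Q̄ = (S_0/π) × [bracket] = (589/π) × 1.184946 = 222.16 W/m².
Ratio Q̄_A / Q̄_B = 185.64 / 222.16 = 0.8356.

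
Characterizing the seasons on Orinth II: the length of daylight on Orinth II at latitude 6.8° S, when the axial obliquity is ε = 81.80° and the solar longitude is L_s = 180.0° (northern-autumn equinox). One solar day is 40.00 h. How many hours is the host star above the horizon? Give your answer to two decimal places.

20.00 h

Solar declination: sin δ = sin ε · sin L_s = sin 81.80° × sin 180.0° = 0.00000, so δ = +0.000°.
cos h₀ = −tan ϕ · tan δ = −tan(-6.8°) × tan(+0.000°) = 0.0000, so h₀ = 1.5708 rad = 90.00°.
Daylight = 2h₀/(2π) × 40.00 h = (1.5708/π) × 40.00 = 20.00 h.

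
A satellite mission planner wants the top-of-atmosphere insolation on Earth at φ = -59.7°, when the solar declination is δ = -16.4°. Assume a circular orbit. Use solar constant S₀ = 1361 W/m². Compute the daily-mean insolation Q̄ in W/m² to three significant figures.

cos H₀ = −tan(-59.7°) tan(-16.400°) = -0.5037, H₀ = 2.0986 rad.
Bracket: H₀ sin φ sin δ + cos φ cos δ sin H₀ = 2.0986×-0.86340×-0.28234 + 0.50453×0.95931×0.86390 = 0.511581 + 0.418128 = 0.929709.
Q̄ = (S₀/π) × [bracket] = (1361/π) × 0.929709 = 402.8 W/m².

Q̄ ≈ 403 W/m²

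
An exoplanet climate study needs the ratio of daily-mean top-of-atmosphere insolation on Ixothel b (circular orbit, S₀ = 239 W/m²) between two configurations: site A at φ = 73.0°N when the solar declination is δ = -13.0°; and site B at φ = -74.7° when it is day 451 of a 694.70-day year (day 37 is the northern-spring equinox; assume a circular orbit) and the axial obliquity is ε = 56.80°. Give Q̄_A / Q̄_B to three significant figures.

— Configuration A (φ=+73.0°):
cos H₀ = −tan(+73.0°) tan(-13.000°) = 0.7551, H₀ = 0.7149 rad.
Bracket: H₀ sin φ sin δ + cos φ cos δ sin H₀ = 0.7149×0.95630×-0.22495 + 0.29237×0.97437×0.65557 = -0.153789 + 0.186757 = 0.032968.
Q̄ = (S₀/π) × [bracket] = (239/π) × 0.032968 = 2.5081 W/m².
— Configuration B (φ=-74.7°):
Solar longitude: λ_s = 360° × (451 − 37)/694.70 = 214.539°.
sin δ = sin 56.80° × sin 214.539° = -0.47441, so δ = -28.321°.
cos H₀ = −tan(-74.7°) tan(-28.321°) = -1.9700 ≤ −1 ⇒ polar day, H₀ = π.
Bracket: H₀ sin φ sin δ + cos φ cos δ sin H₀ = 3.1416×-0.96456×-0.47441 + 0.26387×0.88030×0.00000 = 1.437586 + 0.000000 = 1.437586.
Q̄ = (S₀/π) × [bracket] = (239/π) × 1.437586 = 109.37 W/m².
Ratio Q̄_A / Q̄_B = 2.5081 / 109.37 = 0.02293.

Q̄_A / Q̄_B ≈ 0.0229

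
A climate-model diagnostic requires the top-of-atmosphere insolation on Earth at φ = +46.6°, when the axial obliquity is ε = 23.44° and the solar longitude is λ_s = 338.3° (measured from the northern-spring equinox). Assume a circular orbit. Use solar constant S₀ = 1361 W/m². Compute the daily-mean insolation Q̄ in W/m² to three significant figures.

Q̄ ≈ 225 W/m²

Solar declination: sin δ = sin ε · sin λ_s = sin 23.44° × sin 338.3° = -0.14708, so δ = -8.458°.
cos H₀ = −tan(+46.6°) tan(-8.458°) = 0.1572, H₀ = 1.4129 rad.
Bracket: H₀ sin φ sin δ + cos φ cos δ sin H₀ = 1.4129×0.72657×-0.14708 + 0.68709×0.98912×0.98756 = -0.150988 + 0.671160 = 0.520172.
Q̄ = (S₀/π) × [bracket] = (1361/π) × 0.520172 = 225.3 W/m².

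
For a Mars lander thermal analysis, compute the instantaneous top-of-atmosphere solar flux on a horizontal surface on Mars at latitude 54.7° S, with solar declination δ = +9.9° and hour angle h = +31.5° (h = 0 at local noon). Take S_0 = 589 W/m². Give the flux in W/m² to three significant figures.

cos θ_z = sin ϕ sin δ + cos ϕ cos δ cos h = -0.140318 + 0.485368 = 0.345050.
Flux = S_0 · cos θ_z = 589 × 0.345050 = 203.2 W/m².

203 W/m²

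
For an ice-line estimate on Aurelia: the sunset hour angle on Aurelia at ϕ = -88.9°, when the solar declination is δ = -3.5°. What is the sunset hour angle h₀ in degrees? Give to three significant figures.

h₀ = 180°

Sunrise equation: cos h₀ = −tan ϕ · tan δ = -3.1854 ≤ −1, so the host star never sets (polar day) and h₀ = π.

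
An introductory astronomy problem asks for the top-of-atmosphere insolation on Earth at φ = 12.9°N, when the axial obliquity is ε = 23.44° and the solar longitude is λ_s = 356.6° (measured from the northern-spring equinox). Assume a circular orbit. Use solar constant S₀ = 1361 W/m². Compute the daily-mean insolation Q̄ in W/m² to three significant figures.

Q̄ ≈ 419 W/m²

Solar declination: sin δ = sin ε · sin λ_s = sin 23.44° × sin 356.6° = -0.02359, so δ = -1.352°.
cos H₀ = −tan(+12.9°) tan(-1.352°) = 0.0054, H₀ = 1.5654 rad.
Bracket: H₀ sin φ sin δ + cos φ cos δ sin H₀ = 1.5654×0.22325×-0.02359 + 0.97476×0.99972×0.99999 = -0.008244 + 0.974477 = 0.966233.
Q̄ = (S₀/π) × [bracket] = (1361/π) × 0.966233 = 418.6 W/m².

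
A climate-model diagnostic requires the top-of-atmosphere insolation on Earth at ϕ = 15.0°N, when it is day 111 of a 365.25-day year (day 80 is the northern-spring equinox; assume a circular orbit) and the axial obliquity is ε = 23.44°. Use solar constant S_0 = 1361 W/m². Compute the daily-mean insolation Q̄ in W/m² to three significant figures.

Solar longitude: L_s = 360° × (111 − 80)/365.25 = 30.554°.
sin δ = sin 23.44° × sin 30.554° = 0.20222, so δ = +11.667°.
cos h₀ = −tan(+15.0°) tan(+11.667°) = -0.0553, h₀ = 1.6262 rad.
Bracket: h₀ sin ϕ sin δ + cos ϕ cos δ sin h₀ = 1.6262×0.25882×0.20222 + 0.96593×0.97934×0.99847 = 0.085113 + 0.944527 = 1.029640.
Q̄ = (S_0/π) × [bracket] = (1361/π) × 1.029640 = 446.1 W/m².

Q̄ ≈ 446 W/m²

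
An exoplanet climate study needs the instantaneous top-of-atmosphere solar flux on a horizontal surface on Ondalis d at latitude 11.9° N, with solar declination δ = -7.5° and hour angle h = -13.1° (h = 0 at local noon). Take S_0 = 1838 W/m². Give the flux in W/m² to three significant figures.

1.69e+03 W/m²

cos θ_z = sin ϕ sin δ + cos ϕ cos δ cos h = -0.026915 + 0.944891 = 0.917976.
Flux = S_0 · cos θ_z = 1838 × 0.917976 = 1687 W/m².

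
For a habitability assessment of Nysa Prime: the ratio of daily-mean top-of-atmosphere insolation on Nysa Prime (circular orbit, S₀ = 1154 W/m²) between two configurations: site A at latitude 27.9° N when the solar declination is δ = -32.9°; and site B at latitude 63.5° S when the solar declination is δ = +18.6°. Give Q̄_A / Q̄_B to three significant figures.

Q̄_A / Q̄_B ≈ 5.15

— Configuration A (φ=+27.9°):
cos H₀ = −tan(+27.9°) tan(-32.900°) = 0.3425, H₀ = 1.2212 rad.
Bracket: H₀ sin φ sin δ + cos φ cos δ sin H₀ = 1.2212×0.46793×-0.54317 + 0.88377×0.83962×0.93951 = -0.310387 + 0.697146 = 0.386759.
Q̄ = (S₀/π) × [bracket] = (1154/π) × 0.386759 = 142.07 W/m².
— Configuration B (φ=-63.5°):
cos H₀ = −tan(-63.5°) tan(+18.600°) = 0.6750, H₀ = 0.8298 rad.
Bracket: H₀ sin φ sin δ + cos φ cos δ sin H₀ = 0.8298×-0.89493×0.31896 + 0.44620×0.94777×0.73783 = -0.236864 + 0.312025 = 0.075161.
Q̄ = (S₀/π) × [bracket] = (1154/π) × 0.075161 = 27.609 W/m².
Ratio Q̄_A / Q̄_B = 142.07 / 27.609 = 5.146.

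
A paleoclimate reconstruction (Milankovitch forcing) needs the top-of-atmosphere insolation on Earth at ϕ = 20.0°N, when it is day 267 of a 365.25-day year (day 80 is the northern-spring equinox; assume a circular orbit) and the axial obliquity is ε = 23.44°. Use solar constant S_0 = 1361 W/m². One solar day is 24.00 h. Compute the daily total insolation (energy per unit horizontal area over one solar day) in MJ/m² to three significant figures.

Solar longitude: L_s = 360° × (267 − 80)/365.25 = 184.312°.
sin δ = sin 23.44° × sin 184.312° = -0.02991, so δ = -1.714°.
cos h₀ = −tan(+20.0°) tan(-1.714°) = 0.0109, h₀ = 1.5599 rad.
Bracket: h₀ sin ϕ sin δ + cos ϕ cos δ sin h₀ = 1.5599×0.34202×-0.02991 + 0.93969×0.99955×0.99994 = -0.015957 + 0.939211 = 0.923254.
Q̄ = (S_0/π) × [bracket] = (1361/π) × 0.923254 = 399.97 W/m².
Daily total = Q̄ × 24.00 h × 3600 s/h = 399.97 × 24.00 × 3600 / 10⁶ = 34.56 MJ/m².

34.6 MJ/m²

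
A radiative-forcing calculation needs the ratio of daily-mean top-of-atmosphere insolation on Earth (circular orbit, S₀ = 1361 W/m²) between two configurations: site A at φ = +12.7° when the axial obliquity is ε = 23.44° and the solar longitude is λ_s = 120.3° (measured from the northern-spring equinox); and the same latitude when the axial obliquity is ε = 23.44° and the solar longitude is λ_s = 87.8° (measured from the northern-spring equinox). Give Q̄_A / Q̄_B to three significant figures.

Q̄_A / Q̄_B ≈ 1.00

— Configuration A (φ=+12.7°):
Solar declination: sin δ = sin ε · sin λ_s = sin 23.44° × sin 120.3° = 0.34345, so δ = +20.087°.
cos H₀ = −tan(+12.7°) tan(+20.087°) = -0.0824, H₀ = 1.6533 rad.
Bracket: H₀ sin φ sin δ + cos φ cos δ sin H₀ = 1.6533×0.21985×0.34345 + 0.97553×0.93917×0.99660 = 0.124837 + 0.913073 = 1.037910.
Q̄ = (S₀/π) × [bracket] = (1361/π) × 1.037910 = 449.64 W/m².
— Configuration B (φ=+12.7°):
Solar declination: sin δ = sin ε · sin λ_s = sin 23.44° × sin 87.8° = 0.39750, so δ = +23.422°.
cos H₀ = −tan(+12.7°) tan(+23.422°) = -0.0976, H₀ = 1.6686 rad.
Bracket: H₀ sin φ sin δ + cos φ cos δ sin H₀ = 1.6686×0.21985×0.39750 + 0.97553×0.91760×0.99522 = 0.145820 + 0.890868 = 1.036688.
Q̄ = (S₀/π) × [bracket] = (1361/π) × 1.036688 = 449.11 W/m².
Ratio Q̄_A / Q̄_B = 449.64 / 449.11 = 1.001.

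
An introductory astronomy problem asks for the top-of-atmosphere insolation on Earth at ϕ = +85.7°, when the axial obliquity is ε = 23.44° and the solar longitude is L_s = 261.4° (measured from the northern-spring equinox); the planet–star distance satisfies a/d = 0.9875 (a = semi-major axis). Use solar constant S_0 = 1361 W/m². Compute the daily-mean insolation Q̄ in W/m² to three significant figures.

Q̄ ≈ 0.00 W/m²

Solar declination: sin δ = sin ε · sin L_s = sin 23.44° × sin 261.4° = -0.39332, so δ = -23.161°.
cos h₀ = −tan(+85.7°) tan(-23.161°) = 5.6895 ≥ 1 ⇒ polar night, h₀ = 0 and Q̄ = 0.
Inverse-square distance factor (a/d)² = 0.9875² = 0.975156.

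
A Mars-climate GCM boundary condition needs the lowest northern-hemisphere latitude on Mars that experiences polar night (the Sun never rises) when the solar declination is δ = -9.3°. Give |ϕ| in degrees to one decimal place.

Polar night requires cos h₀ = −tan ϕ tan δ ≥ 1, i.e. tan ϕ tan δ ≤ −1.
The boundary is |tan ϕ| · |tan δ| = 1, so |ϕ| = 90° − |δ| = 90° − 9.3° = 80.7° in the northern hemisphere.

|ϕ| = 80.7°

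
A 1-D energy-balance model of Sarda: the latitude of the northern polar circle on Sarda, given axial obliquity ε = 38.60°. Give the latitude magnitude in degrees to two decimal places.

51.40°

The polar circle is the lowest latitude that experiences at least one full rotation of continuous daylight at the northern-summer solstice; it lies at |ϕ| = 90° − ε = 90° − 38.60° = 51.40°.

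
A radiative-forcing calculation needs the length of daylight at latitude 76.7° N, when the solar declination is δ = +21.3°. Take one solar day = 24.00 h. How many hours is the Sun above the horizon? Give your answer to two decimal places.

Sunrise equation: cos H₀ = −tan φ · tan δ = -1.6493 ≤ −1, so the Sun never sets (polar day) and H₀ = π.
Daylight = 2H₀/(2π) × 24.00 h = (3.1416/π) × 24.00 = 24.00 h.

24.00 h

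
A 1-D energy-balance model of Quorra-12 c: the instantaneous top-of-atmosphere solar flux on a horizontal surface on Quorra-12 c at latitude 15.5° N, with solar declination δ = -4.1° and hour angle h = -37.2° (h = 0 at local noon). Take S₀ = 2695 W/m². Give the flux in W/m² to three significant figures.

cos θ_z = sin φ sin δ + cos φ cos δ cos h = -0.019107 + 0.765596 = 0.746489.
Flux = S₀ · cos θ_z = 2695 × 0.746489 = 2012 W/m².

2.01e+03 W/m²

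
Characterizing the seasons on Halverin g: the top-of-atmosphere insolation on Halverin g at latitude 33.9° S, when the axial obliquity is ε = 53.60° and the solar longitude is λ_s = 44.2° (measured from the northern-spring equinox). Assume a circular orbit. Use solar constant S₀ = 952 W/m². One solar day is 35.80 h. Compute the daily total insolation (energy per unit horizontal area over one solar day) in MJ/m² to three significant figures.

Solar declination: sin δ = sin ε · sin λ_s = sin 53.60° × sin 44.2° = 0.56114, so δ = +34.135°.
cos H₀ = −tan(-33.9°) tan(+34.135°) = 0.4556, H₀ = 1.0978 rad.
Bracket: H₀ sin φ sin δ + cos φ cos δ sin H₀ = 1.0978×-0.55775×0.56114 + 0.83001×0.82772×0.89021 = -0.343585 + 0.611588 = 0.268003.
Q̄ = (S₀/π) × [bracket] = (952/π) × 0.268003 = 81.213 W/m².
Daily total = Q̄ × 35.80 h × 3600 s/h = 81.213 × 35.80 × 3600 / 10⁶ = 10.47 MJ/m².

10.5 MJ/m²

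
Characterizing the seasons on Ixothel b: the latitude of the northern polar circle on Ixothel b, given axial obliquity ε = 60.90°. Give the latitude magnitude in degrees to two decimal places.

The polar circle is the lowest latitude that experiences at least one full rotation of continuous daylight at the northern-summer solstice; it lies at |φ| = 90° − ε = 90° − 60.90° = 29.10°.

29.10°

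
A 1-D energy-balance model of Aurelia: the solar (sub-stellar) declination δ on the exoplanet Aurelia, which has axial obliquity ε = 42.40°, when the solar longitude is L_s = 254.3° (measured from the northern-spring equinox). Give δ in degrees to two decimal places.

δ = -40.48°

sin δ = sin ε · sin L_s = sin 42.40° × sin 254.3° = -0.649145.
δ = arcsin(-0.649145) = -40.48°.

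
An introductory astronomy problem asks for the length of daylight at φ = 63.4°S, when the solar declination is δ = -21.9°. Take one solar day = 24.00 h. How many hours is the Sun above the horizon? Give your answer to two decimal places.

19.12 h

cos H₀ = −tan φ · tan δ = −tan(-63.4°) × tan(-21.900°) = -0.8028, so H₀ = 2.5027 rad = 143.40°.
Daylight = 2H₀/(2π) × 24.00 h = (2.5027/π) × 24.00 = 19.12 h.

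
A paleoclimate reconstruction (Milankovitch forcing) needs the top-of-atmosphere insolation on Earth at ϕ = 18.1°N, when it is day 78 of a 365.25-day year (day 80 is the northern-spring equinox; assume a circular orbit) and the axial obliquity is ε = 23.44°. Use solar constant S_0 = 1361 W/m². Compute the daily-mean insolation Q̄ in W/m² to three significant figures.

Solar longitude: L_s = 360° × (78 − 80)/365.25 = -1.971°, i.e. -1.971° + 360° = 358.029°.
sin δ = sin 23.44° × sin 358.029° = -0.01368, so δ = -0.784°.
cos h₀ = −tan(+18.1°) tan(-0.784°) = 0.0045, h₀ = 1.5663 rad.
Bracket: h₀ sin ϕ sin δ + cos ϕ cos δ sin h₀ = 1.5663×0.31068×-0.01368 + 0.95052×0.99991×0.99999 = -0.006657 + 0.950425 = 0.943768.
Q̄ = (S_0/π) × [bracket] = (1361/π) × 0.943768 = 408.9 W/m².

Q̄ ≈ 409 W/m²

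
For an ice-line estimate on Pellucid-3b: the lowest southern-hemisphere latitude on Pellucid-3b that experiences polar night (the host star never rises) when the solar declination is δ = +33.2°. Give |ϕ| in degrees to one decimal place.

Polar night requires cos h₀ = −tan ϕ tan δ ≥ 1, i.e. tan ϕ tan δ ≤ −1.
The boundary is |tan ϕ| · |tan δ| = 1, so |ϕ| = 90° − |δ| = 90° − 33.2° = 56.8° in the southern hemisphere.

|ϕ| = 56.8°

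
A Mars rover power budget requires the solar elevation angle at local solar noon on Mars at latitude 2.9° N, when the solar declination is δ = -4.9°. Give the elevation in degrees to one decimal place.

82.2°

At local noon the hour angle is zero, so the zenith angle equals |ϕ − δ| = |+2.9° − (-4.900°)| = 7.800°.
Elevation = 90° − 7.800° = 82.2°.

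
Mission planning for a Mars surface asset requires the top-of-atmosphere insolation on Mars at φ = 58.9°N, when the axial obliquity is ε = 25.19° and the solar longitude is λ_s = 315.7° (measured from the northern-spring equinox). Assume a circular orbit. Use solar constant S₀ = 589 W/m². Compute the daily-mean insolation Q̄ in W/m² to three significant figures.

Solar declination: sin δ = sin ε · sin λ_s = sin 25.19° × sin 315.7° = -0.29726, so δ = -17.293°.
cos H₀ = −tan(+58.9°) tan(-17.293°) = 0.5161, H₀ = 1.0285 rad.
Bracket: H₀ sin φ sin δ + cos φ cos δ sin H₀ = 1.0285×0.85627×-0.29726 + 0.51653×0.95480×0.85653 = -0.261789 + 0.422426 = 0.160637.
Q̄ = (S₀/π) × [bracket] = (589/π) × 0.160637 = 30.12 W/m².

Q̄ ≈ 30.1 W/m²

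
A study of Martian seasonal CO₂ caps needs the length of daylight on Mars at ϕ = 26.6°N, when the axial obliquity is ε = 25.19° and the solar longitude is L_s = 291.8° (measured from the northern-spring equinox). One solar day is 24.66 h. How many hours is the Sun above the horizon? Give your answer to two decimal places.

Solar declination: sin δ = sin ε · sin L_s = sin 25.19° × sin 291.8° = -0.39518, so δ = -23.277°.
cos h₀ = −tan ϕ · tan δ = −tan(+26.6°) × tan(-23.277°) = 0.2154, so h₀ = 1.3537 rad = 77.56°.
Daylight = 2h₀/(2π) × 24.66 h = (1.3537/π) × 24.66 = 10.63 h.

10.63 h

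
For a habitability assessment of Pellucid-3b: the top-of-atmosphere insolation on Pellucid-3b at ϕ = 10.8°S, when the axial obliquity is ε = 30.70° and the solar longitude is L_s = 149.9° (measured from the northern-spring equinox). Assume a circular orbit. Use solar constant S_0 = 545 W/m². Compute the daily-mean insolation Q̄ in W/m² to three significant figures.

Solar declination: sin δ = sin ε · sin L_s = sin 30.70° × sin 149.9° = 0.25604, so δ = +14.835°.
cos h₀ = −tan(-10.8°) tan(+14.835°) = 0.0505, h₀ = 1.5202 rad.
Bracket: h₀ sin ϕ sin δ + cos ϕ cos δ sin h₀ = 1.5202×-0.18738×0.25604 + 0.98229×0.96667×0.99872 = -0.072934 + 0.948335 = 0.875401.
Q̄ = (S_0/π) × [bracket] = (545/π) × 0.875401 = 151.9 W/m².

Q̄ ≈ 152 W/m²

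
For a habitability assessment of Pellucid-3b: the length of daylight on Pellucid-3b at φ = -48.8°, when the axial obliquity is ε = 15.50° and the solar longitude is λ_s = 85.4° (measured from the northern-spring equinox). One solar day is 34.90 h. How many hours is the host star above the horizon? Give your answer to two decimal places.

Solar declination: sin δ = sin ε · sin λ_s = sin 15.50° × sin 85.4° = 0.26638, so δ = +15.449°.
cos H₀ = −tan φ · tan δ = −tan(-48.8°) × tan(+15.449°) = 0.3157, so H₀ = 1.2496 rad = 71.60°.
Daylight = 2H₀/(2π) × 34.90 h = (1.2496/π) × 34.90 = 13.88 h.

13.88 h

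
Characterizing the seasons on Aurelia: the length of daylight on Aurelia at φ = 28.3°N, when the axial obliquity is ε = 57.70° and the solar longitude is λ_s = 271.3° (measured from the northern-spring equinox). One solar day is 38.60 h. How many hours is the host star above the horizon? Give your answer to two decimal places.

Solar declination: sin δ = sin ε · sin λ_s = sin 57.70° × sin 271.3° = -0.84504, so δ = -57.677°.
cos H₀ = −tan φ · tan δ = −tan(+28.3°) × tan(-57.677°) = 0.8510, so H₀ = 0.5530 rad = 31.68°.
Daylight = 2H₀/(2π) × 38.60 h = (0.5530/π) × 38.60 = 6.79 h.

6.79 h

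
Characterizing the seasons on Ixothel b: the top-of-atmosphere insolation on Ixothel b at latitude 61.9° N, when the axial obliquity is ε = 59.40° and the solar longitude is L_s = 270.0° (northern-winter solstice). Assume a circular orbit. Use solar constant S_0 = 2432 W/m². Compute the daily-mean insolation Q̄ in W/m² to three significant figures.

Solar declination: sin δ = sin ε · sin L_s = sin 59.40° × sin 270.0° = -0.86074, so δ = -59.400°.
cos h₀ = −tan(+61.9°) tan(-59.400°) = 3.1668 ≥ 1 ⇒ polar night, h₀ = 0 and Q̄ = 0.

Q̄ ≈ 0.00 W/m²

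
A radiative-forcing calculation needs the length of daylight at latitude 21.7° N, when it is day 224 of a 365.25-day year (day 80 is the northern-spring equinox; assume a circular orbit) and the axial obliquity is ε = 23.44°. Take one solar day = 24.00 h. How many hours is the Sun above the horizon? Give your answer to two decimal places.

Solar longitude: λ_s = 360° × (224 − 80)/365.25 = 141.930°.
sin δ = sin 23.44° × sin 141.930° = 0.24528, so δ = +14.199°.
cos H₀ = −tan φ · tan δ = −tan(+21.7°) × tan(+14.199°) = -0.1007, so H₀ = 1.6717 rad = 95.78°.
Daylight = 2H₀/(2π) × 24.00 h = (1.6717/π) × 24.00 = 12.77 h.

12.77 h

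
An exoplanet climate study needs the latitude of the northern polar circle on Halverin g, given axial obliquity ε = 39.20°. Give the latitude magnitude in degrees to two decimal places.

50.80°

The polar circle is the lowest latitude that experiences at least one full rotation of continuous daylight at the northern-summer solstice; it lies at |ϕ| = 90° − ε = 90° − 39.20° = 50.80°.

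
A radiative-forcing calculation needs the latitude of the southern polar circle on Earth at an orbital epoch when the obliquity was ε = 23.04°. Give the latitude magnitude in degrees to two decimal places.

The polar circle is the lowest latitude that experiences at least one full rotation of continuous darkness at the northern-summer solstice; it lies at |φ| = 90° − ε = 90° − 23.04° = 66.96°.

66.96°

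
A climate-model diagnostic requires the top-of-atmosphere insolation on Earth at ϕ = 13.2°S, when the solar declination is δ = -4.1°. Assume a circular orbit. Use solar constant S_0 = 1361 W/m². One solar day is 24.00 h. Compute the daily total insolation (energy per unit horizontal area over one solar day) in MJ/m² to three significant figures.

cos h₀ = −tan(-13.2°) tan(-4.100°) = -0.0168, h₀ = 1.5876 rad.
Bracket: h₀ sin ϕ sin δ + cos ϕ cos δ sin h₀ = 1.5876×-0.22835×-0.07150 + 0.97358×0.99744×0.99986 = 0.025921 + 0.970952 = 0.996873.
Q̄ = (S_0/π) × [bracket] = (1361/π) × 0.996873 = 431.87 W/m².
Daily total = Q̄ × 24.00 h × 3600 s/h = 431.87 × 24.00 × 3600 / 10⁶ = 37.31 MJ/m².

37.3 MJ/m²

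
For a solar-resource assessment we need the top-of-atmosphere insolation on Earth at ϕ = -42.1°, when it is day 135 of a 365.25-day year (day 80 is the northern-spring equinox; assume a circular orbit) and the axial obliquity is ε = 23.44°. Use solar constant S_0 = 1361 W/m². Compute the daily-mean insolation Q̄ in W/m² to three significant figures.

Solar longitude: L_s = 360° × (135 − 80)/365.25 = 54.209°.
sin δ = sin 23.44° × sin 54.209° = 0.32267, so δ = +18.824°.
cos h₀ = −tan(-42.1°) tan(+18.824°) = 0.3080, h₀ = 1.2577 rad.
Bracket: h₀ sin ϕ sin δ + cos ϕ cos δ sin h₀ = 1.2577×-0.67043×0.32267 + 0.74198×0.94651×0.95138 = -0.272075 + 0.668146 = 0.396071.
Q̄ = (S_0/π) × [bracket] = (1361/π) × 0.396071 = 171.6 W/m².

Q̄ ≈ 172 W/m²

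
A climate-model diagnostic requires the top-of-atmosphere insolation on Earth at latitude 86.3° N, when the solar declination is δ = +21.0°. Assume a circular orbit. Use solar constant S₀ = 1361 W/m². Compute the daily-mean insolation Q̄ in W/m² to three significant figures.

cos H₀ = −tan(+86.3°) tan(+21.000°) = -5.9360 ≤ −1 ⇒ polar day, H₀ = π.
Bracket: H₀ sin φ sin δ + cos φ cos δ sin H₀ = 3.1416×0.99792×0.35837 + 0.06453×0.93358×0.00000 = 1.123513 + 0.000000 = 1.123513.
Q̄ = (S₀/π) × [bracket] = (1361/π) × 1.123513 = 486.7 W/m².

Q̄ ≈ 487 W/m²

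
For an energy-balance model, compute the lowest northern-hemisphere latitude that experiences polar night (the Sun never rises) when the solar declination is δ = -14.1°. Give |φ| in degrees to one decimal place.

|φ| = 75.9°

Polar night requires cos H₀ = −tan φ tan δ ≥ 1, i.e. tan φ tan δ ≤ −1.
The boundary is |tan φ| · |tan δ| = 1, so |φ| = 90° − |δ| = 90° − 14.1° = 75.9° in the northern hemisphere.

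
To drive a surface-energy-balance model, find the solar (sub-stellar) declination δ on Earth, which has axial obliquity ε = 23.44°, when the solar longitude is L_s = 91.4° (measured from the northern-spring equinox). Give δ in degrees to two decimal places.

sin δ = sin ε · sin L_s = sin 23.44° × sin 91.4° = 0.397670.
δ = arcsin(0.397670) = +23.43°.

δ = +23.43°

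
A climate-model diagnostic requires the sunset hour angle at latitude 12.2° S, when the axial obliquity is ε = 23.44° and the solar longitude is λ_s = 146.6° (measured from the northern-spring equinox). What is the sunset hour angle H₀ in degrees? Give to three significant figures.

Solar declination: sin δ = sin ε · sin λ_s = sin 23.44° × sin 146.6° = 0.21897, so δ = +12.649°.
cos H₀ = −tan φ · tan δ = −tan(-12.2°) × tan(+12.649°) = 0.0485, so H₀ = 1.5223 rad = 87.22°.

H₀ = 87.2°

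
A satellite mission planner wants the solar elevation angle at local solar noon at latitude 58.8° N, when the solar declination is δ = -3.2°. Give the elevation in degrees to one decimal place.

At local noon the hour angle is zero, so the zenith angle equals |ϕ − δ| = |+58.8° − (-3.200°)| = 62.000°.
Elevation = 90° − 62.000° = 28.0°.

28.0°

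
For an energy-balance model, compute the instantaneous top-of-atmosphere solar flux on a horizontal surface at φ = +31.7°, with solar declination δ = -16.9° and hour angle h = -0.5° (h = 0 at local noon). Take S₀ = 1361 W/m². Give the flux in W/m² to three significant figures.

900 W/m²

cos θ_z = sin φ sin δ + cos φ cos δ cos h = -0.152756 + 0.814037 = 0.661281.
Flux = S₀ · cos θ_z = 1361 × 0.661281 = 900.0 W/m².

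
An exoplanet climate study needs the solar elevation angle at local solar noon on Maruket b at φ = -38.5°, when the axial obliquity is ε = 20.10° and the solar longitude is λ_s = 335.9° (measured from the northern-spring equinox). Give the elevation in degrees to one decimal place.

Solar declination: sin δ = sin ε · sin λ_s = sin 20.10° × sin 335.9° = -0.14033, so δ = -8.067°.
At local noon the hour angle is zero, so the zenith angle equals |φ − δ| = |-38.5° − (-8.067°)| = 30.433°.
Elevation = 90° − 30.433° = 59.6°.

59.6°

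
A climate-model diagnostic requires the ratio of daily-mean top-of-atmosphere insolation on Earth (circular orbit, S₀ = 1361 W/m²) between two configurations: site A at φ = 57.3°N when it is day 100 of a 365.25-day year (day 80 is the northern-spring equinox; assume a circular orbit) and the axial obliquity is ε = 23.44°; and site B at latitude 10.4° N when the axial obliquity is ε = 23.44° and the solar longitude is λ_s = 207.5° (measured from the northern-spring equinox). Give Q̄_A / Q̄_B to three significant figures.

Q̄_A / Q̄_B ≈ 0.792

— Configuration A (φ=+57.3°):
Solar longitude: λ_s = 360° × (100 − 80)/365.25 = 19.713°.
sin δ = sin 23.44° × sin 19.713° = 0.13417, so δ = +7.711°.
cos H₀ = −tan(+57.3°) tan(+7.711°) = -0.2109, H₀ = 1.7833 rad.
Bracket: H₀ sin φ sin δ + cos φ cos δ sin H₀ = 1.7833×0.84151×0.13417 + 0.54024×0.99096×0.97751 = 0.201344 + 0.523316 = 0.724660.
Q̄ = (S₀/π) × [bracket] = (1361/π) × 0.724660 = 313.94 W/m².
— Configuration B (φ=+10.4°):
Solar declination: sin δ = sin ε · sin λ_s = sin 23.44° × sin 207.5° = -0.18368, so δ = -10.584°.
cos H₀ = −tan(+10.4°) tan(-10.584°) = 0.0343, H₀ = 1.5365 rad.
Bracket: H₀ sin φ sin δ + cos φ cos δ sin H₀ = 1.5365×0.18052×-0.18368 + 0.98357×0.98299×0.99941 = -0.050947 + 0.966269 = 0.915322.
Q̄ = (S₀/π) × [bracket] = (1361/π) × 0.915322 = 396.54 W/m².
Ratio Q̄_A / Q̄_B = 313.94 / 396.54 = 0.7917.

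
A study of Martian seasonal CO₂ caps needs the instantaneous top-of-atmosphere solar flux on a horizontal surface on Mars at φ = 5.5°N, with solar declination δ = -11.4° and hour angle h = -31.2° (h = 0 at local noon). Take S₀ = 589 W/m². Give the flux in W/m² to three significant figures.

480 W/m²

cos θ_z = sin φ sin δ + cos φ cos δ cos h = -0.018945 + 0.834629 = 0.815684.
Flux = S₀ · cos θ_z = 589 × 0.815684 = 480.4 W/m².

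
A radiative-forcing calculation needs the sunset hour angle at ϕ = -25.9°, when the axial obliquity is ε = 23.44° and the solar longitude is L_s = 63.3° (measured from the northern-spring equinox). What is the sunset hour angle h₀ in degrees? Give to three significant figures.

h₀ = 79.4°

Solar declination: sin δ = sin ε · sin L_s = sin 23.44° × sin 63.3° = 0.35537, so δ = +20.816°.
cos h₀ = −tan ϕ · tan δ = −tan(-25.9°) × tan(+20.816°) = 0.1846, so h₀ = 1.3851 rad = 79.36°.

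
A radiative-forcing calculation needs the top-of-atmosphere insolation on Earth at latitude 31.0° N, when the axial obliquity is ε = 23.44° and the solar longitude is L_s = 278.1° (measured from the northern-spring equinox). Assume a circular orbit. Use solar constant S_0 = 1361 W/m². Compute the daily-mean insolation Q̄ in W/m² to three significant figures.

Solar declination: sin δ = sin ε · sin L_s = sin 23.44° × sin 278.1° = -0.39382, so δ = -23.192°.
cos h₀ = −tan(+31.0°) tan(-23.192°) = 0.2574, h₀ = 1.3104 rad.
Bracket: h₀ sin ϕ sin δ + cos ϕ cos δ sin h₀ = 1.3104×0.51504×-0.39382 + 0.85717×0.91919×0.96630 = -0.265792 + 0.761350 = 0.495558.
Q̄ = (S_0/π) × [bracket] = (1361/π) × 0.495558 = 214.7 W/m².

Q̄ ≈ 215 W/m²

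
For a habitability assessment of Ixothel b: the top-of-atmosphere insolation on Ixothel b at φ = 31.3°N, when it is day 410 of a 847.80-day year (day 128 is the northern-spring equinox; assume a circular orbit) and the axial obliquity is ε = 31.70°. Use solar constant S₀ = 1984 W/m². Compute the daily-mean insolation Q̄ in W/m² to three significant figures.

Solar longitude: λ_s = 360° × (410 − 128)/847.80 = 119.745°.
sin δ = sin 31.70° × sin 119.745° = 0.45624, so δ = +27.144°.
cos H₀ = −tan(+31.3°) tan(+27.144°) = -0.3117, H₀ = 1.8878 rad.
Bracket: H₀ sin φ sin δ + cos φ cos δ sin H₀ = 1.8878×0.51952×0.45624 + 0.85446×0.88986×0.95017 = 0.447457 + 0.722462 = 1.169919.
Q̄ = (S₀/π) × [bracket] = (1984/π) × 1.169919 = 738.8 W/m².

Q̄ ≈ 739 W/m²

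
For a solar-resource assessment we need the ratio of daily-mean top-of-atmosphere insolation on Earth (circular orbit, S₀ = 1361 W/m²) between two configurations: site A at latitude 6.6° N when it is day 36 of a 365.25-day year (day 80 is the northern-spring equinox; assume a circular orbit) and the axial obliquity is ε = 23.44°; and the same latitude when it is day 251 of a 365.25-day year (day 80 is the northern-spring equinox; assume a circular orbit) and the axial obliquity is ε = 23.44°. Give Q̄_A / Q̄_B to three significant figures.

Q̄_A / Q̄_B ≈ 0.903

— Configuration A (φ=+6.6°):
Solar longitude: λ_s = 360° × (36 − 80)/365.25 = -43.368°, i.e. -43.368° + 360° = 316.632°.
sin δ = sin 23.44° × sin 316.632° = -0.27315, so δ = -15.852°.
cos H₀ = −tan(+6.6°) tan(-15.852°) = 0.0329, H₀ = 1.5379 rad.
Bracket: H₀ sin φ sin δ + cos φ cos δ sin H₀ = 1.5379×0.11494×-0.27315 + 0.99337×0.96197×0.99946 = -0.048284 + 0.955076 = 0.906792.
Q̄ = (S₀/π) × [bracket] = (1361/π) × 0.906792 = 392.84 W/m².
— Configuration B (φ=+6.6°):
Solar longitude: λ_s = 360° × (251 − 80)/365.25 = 168.542°.
sin δ = sin 23.44° × sin 168.542° = 0.07902, so δ = +4.532°.
cos H₀ = −tan(+6.6°) tan(+4.532°) = -0.0092, H₀ = 1.5800 rad.
Bracket: H₀ sin φ sin δ + cos φ cos δ sin H₀ = 1.5800×0.11494×0.07902 + 0.99337×0.99687×0.99996 = 0.014350 + 0.990221 = 1.004571.
Q̄ = (S₀/π) × [bracket] = (1361/π) × 1.004571 = 435.20 W/m².
Ratio Q̄_A / Q̄_B = 392.84 / 435.20 = 0.9027.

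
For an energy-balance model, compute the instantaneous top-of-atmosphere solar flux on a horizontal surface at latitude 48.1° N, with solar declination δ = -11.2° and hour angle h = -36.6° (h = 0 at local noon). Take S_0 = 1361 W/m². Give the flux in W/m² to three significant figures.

cos θ_z = sin ϕ sin δ + cos ϕ cos δ cos h = -0.144571 + 0.525937 = 0.381366.
Flux = S_0 · cos θ_z = 1361 × 0.381366 = 519.0 W/m².

519 W/m²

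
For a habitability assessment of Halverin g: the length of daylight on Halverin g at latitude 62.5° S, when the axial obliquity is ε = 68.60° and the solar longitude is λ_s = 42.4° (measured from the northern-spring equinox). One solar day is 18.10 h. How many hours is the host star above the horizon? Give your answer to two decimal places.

0.00 h

Solar declination: sin δ = sin ε · sin λ_s = sin 68.60° × sin 42.4° = 0.62781, so δ = +38.889°.
cos H₀ = −tan φ · tan δ = 1.5494 ≥ 1, so the host star never rises (polar night) and H₀ = 0.
Daylight = 2H₀/(2π) × 18.10 h = (0.0000/π) × 18.10 = 0.00 h.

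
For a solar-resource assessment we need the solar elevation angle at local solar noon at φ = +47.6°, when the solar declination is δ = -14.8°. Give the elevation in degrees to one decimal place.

27.6°

At local noon the hour angle is zero, so the zenith angle equals |φ − δ| = |+47.6° − (-14.800°)| = 62.400°.
Elevation = 90° − 62.400° = 27.6°.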